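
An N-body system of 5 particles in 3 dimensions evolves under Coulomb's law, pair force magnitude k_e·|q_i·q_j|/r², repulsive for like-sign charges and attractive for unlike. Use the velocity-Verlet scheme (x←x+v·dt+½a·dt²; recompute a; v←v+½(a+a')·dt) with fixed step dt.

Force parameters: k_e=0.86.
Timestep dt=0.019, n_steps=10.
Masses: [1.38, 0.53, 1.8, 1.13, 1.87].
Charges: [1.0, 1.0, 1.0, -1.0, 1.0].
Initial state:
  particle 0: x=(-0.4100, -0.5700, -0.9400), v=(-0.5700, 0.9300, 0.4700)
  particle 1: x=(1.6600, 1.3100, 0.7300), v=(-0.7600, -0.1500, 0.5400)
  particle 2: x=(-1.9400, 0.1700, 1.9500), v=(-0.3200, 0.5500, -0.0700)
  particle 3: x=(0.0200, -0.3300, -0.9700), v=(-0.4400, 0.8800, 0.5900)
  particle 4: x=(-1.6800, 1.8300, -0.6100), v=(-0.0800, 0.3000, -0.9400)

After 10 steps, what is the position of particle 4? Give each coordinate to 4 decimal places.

(-1.6955, 1.8877, -0.7896)

step 0: x0=(-0.4100, -0.5700, -0.9400) x1=(1.6600, 1.3100, 0.7300) x2=(-1.9400, 0.1700, 1.9500) x3=(0.0200, -0.3300, -0.9700) x4=(-1.6800, 1.8300, -0.6100)
step 1: x0=(-0.4204, -0.5521, -0.9311) x1=(1.6456, 1.3071, 0.7403) x2=(-1.9461, 0.1804, 1.9487) x3=(0.0111, -0.3135, -0.9587) x4=(-1.6815, 1.8357, -0.6279)
step 2: x0=(-0.4300, -0.5339, -0.9223) x1=(1.6313, 1.3043, 0.7505) x2=(-1.9522, 0.1909, 1.9474) x3=(0.0013, -0.2976, -0.9474) x4=(-1.6831, 1.8414, -0.6458)
step 3: x0=(-0.4388, -0.5152, -0.9136) x1=(1.6170, 1.3014, 0.7607) x2=(-1.9583, 0.2013, 1.9461) x3=(-0.0096, -0.2821, -0.9359) x4=(-1.6846, 1.8472, -0.6637)
step 4: x0=(-0.4468, -0.4961, -0.9049) x1=(1.6028, 1.2986, 0.7710) x2=(-1.9644, 0.2117, 1.9448) x3=(-0.0215, -0.2671, -0.9243) x4=(-1.6861, 1.8529, -0.6816)
step 5: x0=(-0.4539, -0.4766, -0.8964) x1=(1.5887, 1.2957, 0.7812) x2=(-1.9705, 0.2221, 1.9436) x3=(-0.0344, -0.2526, -0.9127) x4=(-1.6877, 1.8587, -0.6995)
step 6: x0=(-0.4601, -0.4567, -0.8878) x1=(1.5746, 1.2928, 0.7914) x2=(-1.9767, 0.2325, 1.9424) x3=(-0.0484, -0.2386, -0.9009) x4=(-1.6892, 1.8645, -0.7175)
step 7: x0=(-0.4653, -0.4363, -0.8794) x1=(1.5606, 1.2899, 0.8016) x2=(-1.9828, 0.2429, 1.9412) x3=(-0.0636, -0.2252, -0.8891) x4=(-1.6908, 1.8702, -0.7355)
step 8: x0=(-0.4696, -0.4155, -0.8710) x1=(1.5467, 1.2871, 0.8118) x2=(-1.9890, 0.2532, 1.9400) x3=(-0.0800, -0.2124, -0.8772) x4=(-1.6924, 1.8760, -0.7535)
step 9: x0=(-0.4729, -0.3942, -0.8627) x1=(1.5328, 1.2842, 0.8220) x2=(-1.9952, 0.2636, 1.9389) x3=(-0.0976, -0.2001, -0.8653) x4=(-1.6940, 1.8819, -0.7715)
step 10: x0=(-0.4750, -0.3724, -0.8543) x1=(1.5191, 1.2813, 0.8322) x2=(-2.0014, 0.2739, 1.9377) x3=(-0.1166, -0.1885, -0.8533) x4=(-1.6955, 1.8877, -0.7896)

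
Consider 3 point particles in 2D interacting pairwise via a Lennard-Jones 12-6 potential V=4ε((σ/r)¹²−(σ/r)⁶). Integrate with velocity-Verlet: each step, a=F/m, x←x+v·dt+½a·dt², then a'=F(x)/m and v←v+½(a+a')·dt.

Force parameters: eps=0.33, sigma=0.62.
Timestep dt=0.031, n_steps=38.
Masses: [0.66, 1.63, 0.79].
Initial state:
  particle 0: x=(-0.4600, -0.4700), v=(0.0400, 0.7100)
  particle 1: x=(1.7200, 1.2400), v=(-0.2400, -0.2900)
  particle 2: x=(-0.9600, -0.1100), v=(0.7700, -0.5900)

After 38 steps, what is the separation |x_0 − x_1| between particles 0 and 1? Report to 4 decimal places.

step 0: x0=(-0.4600, -0.4700) x1=(1.7200, 1.2400) x2=(-0.9600, -0.1100)
step 1: x0=(-0.4503, -0.4541) x1=(1.7126, 1.2310) x2=(-0.9432, -0.1232)
step 2: x0=(-0.4072, -0.4606) x1=(1.7051, 1.2220) x2=(-0.9543, -0.1177)
step 3: x0=(-0.3574, -0.4713) x1=(1.6977, 1.2130) x2=(-0.9710, -0.1086)
step 4: x0=(-0.3084, -0.4815) x1=(1.6902, 1.2040) x2=(-0.9870, -0.1000)
step 5: x0=(-0.2611, -0.4908) x1=(1.6828, 1.1950) x2=(-1.0017, -0.0921)
step 6: x0=(-0.2150, -0.4994) x1=(1.6754, 1.1861) x2=(-1.0152, -0.0848)
step 7: x0=(-0.1699, -0.5075) x1=(1.6679, 1.1771) x2=(-1.0280, -0.0780)
step 8: x0=(-0.1254, -0.5153) x1=(1.6605, 1.1681) x2=(-1.0402, -0.0714)
step 9: x0=(-0.0815, -0.5228) x1=(1.6530, 1.1591) x2=(-1.0521, -0.0650)
step 10: x0=(-0.0378, -0.5302) x1=(1.6456, 1.1501) x2=(-1.0636, -0.0587)
step 11: x0=(0.0056, -0.5375) x1=(1.6381, 1.1411) x2=(-1.0750, -0.0525)
step 12: x0=(0.0488, -0.5447) x1=(1.6307, 1.1321) x2=(-1.0862, -0.0464)
step 13: x0=(0.0919, -0.5518) x1=(1.6232, 1.1231) x2=(-1.0972, -0.0403)
step 14: x0=(0.1349, -0.5589) x1=(1.6158, 1.1141) x2=(-1.1083, -0.0343)
step 15: x0=(0.1779, -0.5660) x1=(1.6084, 1.1051) x2=(-1.1192, -0.0283)
step 16: x0=(0.2207, -0.5730) x1=(1.6009, 1.0961) x2=(-1.1301, -0.0223)
step 17: x0=(0.2636, -0.5800) x1=(1.5935, 1.0871) x2=(-1.1410, -0.0163)
step 18: x0=(0.3064, -0.5870) x1=(1.5860, 1.0781) x2=(-1.1518, -0.0103)
step 19: x0=(0.3492, -0.5940) x1=(1.5786, 1.0691) x2=(-1.1626, -0.0044)
step 20: x0=(0.3919, -0.6010) x1=(1.5711, 1.0601) x2=(-1.1734, 0.0016)
step 21: x0=(0.4347, -0.6080) x1=(1.5637, 1.0511) x2=(-1.1842, 0.0075)
step 22: x0=(0.4774, -0.6149) x1=(1.5562, 1.0421) x2=(-1.1950, 0.0135)
step 23: x0=(0.5202, -0.6219) x1=(1.5487, 1.0331) x2=(-1.2058, 0.0194)
step 24: x0=(0.5629, -0.6288) x1=(1.5413, 1.0241) x2=(-1.2165, 0.0253)
step 25: x0=(0.6056, -0.6358) x1=(1.5338, 1.0151) x2=(-1.2273, 0.0313)
step 26: x0=(0.6484, -0.6427) x1=(1.5264, 1.0061) x2=(-1.2380, 0.0372)
step 27: x0=(0.6911, -0.6496) x1=(1.5189, 0.9971) x2=(-1.2488, 0.0431)
step 28: x0=(0.7338, -0.6565) x1=(1.5114, 0.9880) x2=(-1.2595, 0.0491)
step 29: x0=(0.7765, -0.6634) x1=(1.5040, 0.9790) x2=(-1.2702, 0.0550)
step 30: x0=(0.8193, -0.6703) x1=(1.4965, 0.9700) x2=(-1.2810, 0.0609)
step 31: x0=(0.8620, -0.6772) x1=(1.4890, 0.9610) x2=(-1.2917, 0.0669)
step 32: x0=(0.9047, -0.6840) x1=(1.4816, 0.9519) x2=(-1.3024, 0.0728)
step 33: x0=(0.9475, -0.6909) x1=(1.4741, 0.9429) x2=(-1.3132, 0.0787)
step 34: x0=(0.9902, -0.6977) x1=(1.4666, 0.9338) x2=(-1.3239, 0.0846)
step 35: x0=(1.0329, -0.7045) x1=(1.4591, 0.9248) x2=(-1.3346, 0.0906)
step 36: x0=(1.0757, -0.7113) x1=(1.4517, 0.9157) x2=(-1.3453, 0.0965)
step 37: x0=(1.1184, -0.7181) x1=(1.4442, 0.9066) x2=(-1.3561, 0.1024)
step 38: x0=(1.1612, -0.7249) x1=(1.4367, 0.8976) x2=(-1.3668, 0.1083)

1.6457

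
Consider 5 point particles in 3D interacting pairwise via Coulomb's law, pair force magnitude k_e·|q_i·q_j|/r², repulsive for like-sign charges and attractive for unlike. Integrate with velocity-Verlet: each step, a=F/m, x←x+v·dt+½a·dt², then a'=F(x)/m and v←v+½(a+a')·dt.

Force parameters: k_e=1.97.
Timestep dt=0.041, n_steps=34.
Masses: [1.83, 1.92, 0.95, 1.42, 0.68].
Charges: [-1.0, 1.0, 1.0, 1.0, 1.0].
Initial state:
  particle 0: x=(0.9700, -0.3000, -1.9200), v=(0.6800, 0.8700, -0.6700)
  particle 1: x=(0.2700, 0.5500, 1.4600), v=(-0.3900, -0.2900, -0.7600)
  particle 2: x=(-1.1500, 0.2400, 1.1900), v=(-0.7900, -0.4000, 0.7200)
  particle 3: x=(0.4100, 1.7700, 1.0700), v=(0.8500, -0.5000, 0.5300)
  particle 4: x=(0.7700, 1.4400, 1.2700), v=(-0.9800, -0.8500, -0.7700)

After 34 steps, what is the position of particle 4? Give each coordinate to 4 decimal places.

step 0: x0=(0.9700, -0.3000, -1.9200) x1=(0.2700, 0.5500, 1.4600) x2=(-1.1500, 0.2400, 1.1900) x3=(0.4100, 1.7700, 1.0700) x4=(0.7700, 1.4400, 1.2700)
step 1: x0=(0.9978, -0.2642, -1.9472) x1=(0.2540, 0.5370, 1.4292) x2=(-1.1836, 0.2230, 1.2193) x3=(0.4423, 1.7529, 1.0898) x4=(0.7373, 1.4018, 1.2412)
step 2: x0=(1.0255, -0.2283, -1.9740) x1=(0.2377, 0.5217, 1.3989) x2=(-1.2198, 0.2048, 1.2482) x3=(0.4690, 1.7447, 1.1060) x4=(0.7205, 1.3528, 1.2177)
step 3: x0=(1.0531, -0.1922, -2.0003) x1=(0.2212, 0.5039, 1.3691) x2=(-1.2583, 0.1854, 1.2768) x3=(0.4910, 1.7463, 1.1193) x4=(0.7182, 1.2911, 1.1979)
step 4: x0=(1.0805, -0.1559, -2.0261) x1=(0.2042, 0.4837, 1.3398) x2=(-1.2993, 0.1649, 1.3052) x3=(0.5097, 1.7573, 1.1308) x4=(0.7277, 1.2180, 1.1795)
step 5: x0=(1.1078, -0.1194, -2.0515) x1=(0.1866, 0.4611, 1.3110) x2=(-1.3427, 0.1435, 1.3335) x3=(0.5265, 1.7760, 1.1414) x4=(0.7468, 1.1366, 1.1609)
step 6: x0=(1.1349, -0.0828, -2.0764) x1=(0.1681, 0.4360, 1.2824) x2=(-1.3884, 0.1210, 1.3618) x3=(0.5423, 1.8010, 1.1515) x4=(0.7740, 1.0500, 1.1411)
step 7: x0=(1.1620, -0.0461, -2.1008) x1=(0.1485, 0.4086, 1.2541) x2=(-1.4362, 0.0977, 1.3900) x3=(0.5576, 1.8307, 1.1614) x4=(0.8088, 0.9606, 1.1197)
step 8: x0=(1.1889, -0.0092, -2.1248) x1=(0.1276, 0.3792, 1.2261) x2=(-1.4862, 0.0736, 1.4184) x3=(0.5726, 1.8644, 1.1711) x4=(0.8510, 0.8697, 1.0965)
step 9: x0=(1.2156, 0.0278, -2.1483) x1=(0.1054, 0.3479, 1.1982) x2=(-1.5382, 0.0488, 1.4468) x3=(0.5876, 1.9012, 1.1809) x4=(0.9002, 0.7781, 1.0716)
step 10: x0=(1.2423, 0.0649, -2.1713) x1=(0.0818, 0.3152, 1.1703) x2=(-1.5921, 0.0234, 1.4754) x3=(0.6026, 1.9406, 1.1906) x4=(0.9562, 0.6860, 1.0450)
step 11: x0=(1.2687, 0.1021, -2.1938) x1=(0.0570, 0.2812, 1.1425) x2=(-1.6478, -0.0027, 1.5043) x3=(0.6178, 1.9821, 1.2003) x4=(1.0186, 0.5932, 1.0168)
step 12: x0=(1.2951, 0.1394, -2.2159) x1=(0.0309, 0.2463, 1.1146) x2=(-1.7052, -0.0293, 1.5333) x3=(0.6331, 2.0255, 1.2100) x4=(1.0866, 0.4998, 0.9872)
step 13: x0=(1.3213, 0.1768, -2.2375) x1=(0.0039, 0.2107, 1.0866) x2=(-1.7642, -0.0563, 1.5626) x3=(0.6485, 2.0705, 1.2197) x4=(1.1597, 0.4056, 0.9563)
step 14: x0=(1.3474, 0.2142, -2.2587) x1=(-0.0239, 0.1745, 1.0585) x2=(-1.8247, -0.0838, 1.5921) x3=(0.6641, 2.1168, 1.2295) x4=(1.2372, 0.3106, 0.9242)
step 15: x0=(1.3734, 0.2517, -2.2793) x1=(-0.0524, 0.1379, 1.0302) x2=(-1.8866, -0.1116, 1.6220) x3=(0.6799, 2.1643, 1.2392) x4=(1.3186, 0.2146, 0.8910)
step 16: x0=(1.3993, 0.2892, -2.2996) x1=(-0.0815, 0.1010, 1.0016) x2=(-1.9498, -0.1398, 1.6521) x3=(0.6959, 2.2128, 1.2489) x4=(1.4033, 0.1178, 0.8568)
step 17: x0=(1.4250, 0.3267, -2.3194) x1=(-0.1110, 0.0638, 0.9729) x2=(-2.0142, -0.1682, 1.6824) x3=(0.7120, 2.2622, 1.2587) x4=(1.4908, 0.0202, 0.8216)
step 18: x0=(1.4506, 0.3643, -2.3387) x1=(-0.1408, 0.0264, 0.9439) x2=(-2.0798, -0.1970, 1.7131) x3=(0.7283, 2.3124, 1.2684) x4=(1.5809, -0.0782, 0.7855)
step 19: x0=(1.4761, 0.4018, -2.3576) x1=(-0.1709, -0.0112, 0.9147) x2=(-2.1465, -0.2259, 1.7441) x3=(0.7447, 2.3634, 1.2780) x4=(1.6731, -0.1773, 0.7485)
step 20: x0=(1.5015, 0.4394, -2.3761) x1=(-0.2011, -0.0489, 0.8852) x2=(-2.2141, -0.2551, 1.7753) x3=(0.7614, 2.4150, 1.2877) x4=(1.7672, -0.2770, 0.7108)
step 21: x0=(1.5269, 0.4769, -2.3941) x1=(-0.2315, -0.0868, 0.8555) x2=(-2.2827, -0.2845, 1.8069) x3=(0.7781, 2.4672, 1.2973) x4=(1.8630, -0.3772, 0.6722)
step 22: x0=(1.5521, 0.5145, -2.4118) x1=(-0.2620, -0.1247, 0.8255) x2=(-2.3522, -0.3141, 1.8387) x3=(0.7951, 2.5199, 1.3069) x4=(1.9602, -0.4780, 0.6330)
step 23: x0=(1.5772, 0.5519, -2.4290) x1=(-0.2926, -0.1628, 0.7953) x2=(-2.4225, -0.3438, 1.8708) x3=(0.8121, 2.5731, 1.3165) x4=(2.0587, -0.5791, 0.5931)
step 24: x0=(1.6022, 0.5894, -2.4459) x1=(-0.3232, -0.2009, 0.7648) x2=(-2.4935, -0.3737, 1.9031) x3=(0.8293, 2.6267, 1.3260) x4=(2.1583, -0.6807, 0.5525)
step 25: x0=(1.6272, 0.6268, -2.4624) x1=(-0.3538, -0.2391, 0.7341) x2=(-2.5653, -0.4036, 1.9358) x3=(0.8467, 2.6808, 1.3355) x4=(2.2589, -0.7825, 0.5114)
step 26: x0=(1.6520, 0.6641, -2.4785) x1=(-0.3844, -0.2773, 0.7032) x2=(-2.6377, -0.4338, 1.9687) x3=(0.8641, 2.7352, 1.3449) x4=(2.3604, -0.8846, 0.4696)
step 27: x0=(1.6768, 0.7013, -2.4943) x1=(-0.4151, -0.3156, 0.6720) x2=(-2.7107, -0.4640, 2.0018) x3=(0.8817, 2.7899, 1.3543) x4=(2.4627, -0.9870, 0.4274)
step 28: x0=(1.7015, 0.7385, -2.5097) x1=(-0.4456, -0.3540, 0.6406) x2=(-2.7844, -0.4943, 2.0351) x3=(0.8994, 2.8449, 1.3637) x4=(2.5656, -1.0895, 0.3846)
step 29: x0=(1.7262, 0.7756, -2.5249) x1=(-0.4762, -0.3923, 0.6090) x2=(-2.8586, -0.5247, 2.0687) x3=(0.9172, 2.9003, 1.3730) x4=(2.6693, -1.1922, 0.3414)
step 30: x0=(1.7507, 0.8127, -2.5397) x1=(-0.5067, -0.4308, 0.5772) x2=(-2.9333, -0.5552, 2.1026) x3=(0.9351, 2.9558, 1.3822) x4=(2.7735, -1.2951, 0.2977)
step 31: x0=(1.7752, 0.8496, -2.5542) x1=(-0.5371, -0.4692, 0.5451) x2=(-3.0085, -0.5857, 2.1366) x3=(0.9531, 3.0117, 1.3914) x4=(2.8782, -1.3980, 0.2537)
step 32: x0=(1.7997, 0.8865, -2.5685) x1=(-0.5676, -0.5077, 0.5129) x2=(-3.0841, -0.6163, 2.1709) x3=(0.9713, 3.0677, 1.4006) x4=(2.9833, -1.5011, 0.2093)
step 33: x0=(1.8240, 0.9233, -2.5825) x1=(-0.5979, -0.5462, 0.4805) x2=(-3.1602, -0.6470, 2.2053) x3=(0.9895, 3.1240, 1.4097) x4=(3.0889, -1.6042, 0.1645)
step 34: x0=(1.8483, 0.9601, -2.5962) x1=(-0.6282, -0.5847, 0.4478) x2=(-3.2367, -0.6778, 2.2400) x3=(1.0078, 3.1804, 1.4187) x4=(3.1949, -1.7073, 0.1194)

(3.1949, -1.7073, 0.1194)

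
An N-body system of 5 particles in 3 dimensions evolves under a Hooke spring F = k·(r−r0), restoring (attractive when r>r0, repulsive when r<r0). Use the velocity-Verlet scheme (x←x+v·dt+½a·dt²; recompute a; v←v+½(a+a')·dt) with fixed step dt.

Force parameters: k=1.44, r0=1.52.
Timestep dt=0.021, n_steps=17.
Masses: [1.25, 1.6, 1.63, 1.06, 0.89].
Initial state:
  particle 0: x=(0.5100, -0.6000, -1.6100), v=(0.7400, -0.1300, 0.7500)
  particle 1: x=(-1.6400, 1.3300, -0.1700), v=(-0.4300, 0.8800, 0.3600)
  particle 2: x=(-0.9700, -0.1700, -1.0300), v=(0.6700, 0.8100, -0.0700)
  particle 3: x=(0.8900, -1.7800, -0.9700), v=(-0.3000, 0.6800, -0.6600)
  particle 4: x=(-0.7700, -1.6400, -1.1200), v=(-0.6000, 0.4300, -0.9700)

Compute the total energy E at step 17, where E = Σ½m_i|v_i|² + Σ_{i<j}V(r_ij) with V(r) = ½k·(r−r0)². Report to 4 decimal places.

13.4237

step 0: x0=(0.5100, -0.6000, -1.6100) x1=(-1.6400, 1.3300, -0.1700) x2=(-0.9700, -0.1700, -1.0300) x3=(0.8900, -1.7800, -0.9700) x4=(-0.7700, -1.6400, -1.1200)
step 1: x0=(0.5252, -0.6025, -1.5940) x1=(-1.6484, 1.3475, -0.1628) x2=(-0.9558, -0.1531, -1.0314) x3=(0.8830, -1.7650, -0.9837) x4=(-0.7827, -1.6304, -1.1402)
step 2: x0=(0.5396, -0.6044, -1.5777) x1=(-1.6554, 1.3631, -0.1564) x2=(-0.9413, -0.1362, -1.0328) x3=(0.8745, -1.7485, -0.9971) x4=(-0.7954, -1.6196, -1.1601)
step 3: x0=(0.5533, -0.6057, -1.5609) x1=(-1.6611, 1.3768, -0.1508) x2=(-0.9266, -0.1196, -1.0342) x3=(0.8646, -1.7306, -1.0101) x4=(-0.8083, -1.6076, -1.1796)
step 4: x0=(0.5662, -0.6065, -1.5438) x1=(-1.6655, 1.3885, -0.1460) x2=(-0.9116, -0.1030, -1.0354) x3=(0.8533, -1.7112, -1.0227) x4=(-0.8212, -1.5944, -1.1987)
step 5: x0=(0.5783, -0.6066, -1.5263) x1=(-1.6685, 1.3982, -0.1420) x2=(-0.8964, -0.0866, -1.0367) x3=(0.8406, -1.6905, -1.0350) x4=(-0.8342, -1.5799, -1.2175)
step 6: x0=(0.5896, -0.6060, -1.5085) x1=(-1.6702, 1.4060, -0.1388) x2=(-0.8810, -0.0702, -1.0378) x3=(0.8265, -1.6684, -1.0469) x4=(-0.8473, -1.5643, -1.2358)
step 7: x0=(0.6001, -0.6049, -1.4903) x1=(-1.6706, 1.4119, -0.1365) x2=(-0.8654, -0.0540, -1.0389) x3=(0.8111, -1.6450, -1.0584) x4=(-0.8605, -1.5475, -1.2538)
step 8: x0=(0.6098, -0.6030, -1.4717) x1=(-1.6696, 1.4158, -0.1350) x2=(-0.8495, -0.0379, -1.0400) x3=(0.7943, -1.6204, -1.0694) x4=(-0.8737, -1.5294, -1.2713)
step 9: x0=(0.6187, -0.6004, -1.4529) x1=(-1.6672, 1.4178, -0.1343) x2=(-0.8335, -0.0219, -1.0410) x3=(0.7763, -1.5945, -1.0800) x4=(-0.8869, -1.5102, -1.2884)
step 10: x0=(0.6267, -0.5971, -1.4337) x1=(-1.6636, 1.4179, -0.1344) x2=(-0.8173, -0.0060, -1.0419) x3=(0.7570, -1.5674, -1.0902) x4=(-0.9002, -1.4898, -1.3051)
step 11: x0=(0.6340, -0.5931, -1.4143) x1=(-1.6586, 1.4161, -0.1354) x2=(-0.8009, 0.0098, -1.0428) x3=(0.7364, -1.5392, -1.0999) x4=(-0.9135, -1.4682, -1.3214)
step 12: x0=(0.6404, -0.5883, -1.3945) x1=(-1.6523, 1.4125, -0.1372) x2=(-0.7844, 0.0255, -1.0437) x3=(0.7146, -1.5099, -1.1092) x4=(-0.9269, -1.4454, -1.3371)
step 13: x0=(0.6461, -0.5827, -1.3745) x1=(-1.6448, 1.4070, -0.1398) x2=(-0.7678, 0.0411, -1.0444) x3=(0.6916, -1.4796, -1.1180) x4=(-0.9402, -1.4215, -1.3525)
step 14: x0=(0.6509, -0.5764, -1.3543) x1=(-1.6360, 1.3997, -0.1432) x2=(-0.7510, 0.0567, -1.0452) x3=(0.6675, -1.4484, -1.1264) x4=(-0.9535, -1.3965, -1.3674)
step 15: x0=(0.6550, -0.5693, -1.3337) x1=(-1.6260, 1.3907, -0.1474) x2=(-0.7342, 0.0722, -1.0458) x3=(0.6422, -1.4162, -1.1343) x4=(-0.9668, -1.3703, -1.3818)
step 16: x0=(0.6583, -0.5614, -1.3130) x1=(-1.6147, 1.3799, -0.1525) x2=(-0.7172, 0.0877, -1.0465) x3=(0.6159, -1.3832, -1.1418) x4=(-0.9801, -1.3431, -1.3957)
step 17: x0=(0.6609, -0.5527, -1.2919) x1=(-1.6023, 1.3675, -0.1583) x2=(-0.7002, 0.1031, -1.0470) x3=(0.5885, -1.3494, -1.1488) x4=(-0.9934, -1.3149, -1.4092)
step 0 velocities: v0=(0.7400, -0.1300, 0.7500) v1=(-0.4300, 0.8800, 0.3600) v2=(0.6700, 0.8100, -0.0700) v3=(-0.3000, 0.6800, -0.6600) v4=(-0.6000, 0.4300, -0.9700)
step 0: KE=3.6649, PE=9.7600, E=13.4248
step 17 velocities: v0=(0.1063, 0.4329, 1.0058) v1=(0.6184, -0.6306, -0.2943) v2=(0.8122, 0.7323, -0.0264) v3=(-1.3279, 1.6266, -0.3253) v4=(-0.6309, 1.3700, -0.6316)
step 17: KE=6.0079, PE=7.4157, E=13.4237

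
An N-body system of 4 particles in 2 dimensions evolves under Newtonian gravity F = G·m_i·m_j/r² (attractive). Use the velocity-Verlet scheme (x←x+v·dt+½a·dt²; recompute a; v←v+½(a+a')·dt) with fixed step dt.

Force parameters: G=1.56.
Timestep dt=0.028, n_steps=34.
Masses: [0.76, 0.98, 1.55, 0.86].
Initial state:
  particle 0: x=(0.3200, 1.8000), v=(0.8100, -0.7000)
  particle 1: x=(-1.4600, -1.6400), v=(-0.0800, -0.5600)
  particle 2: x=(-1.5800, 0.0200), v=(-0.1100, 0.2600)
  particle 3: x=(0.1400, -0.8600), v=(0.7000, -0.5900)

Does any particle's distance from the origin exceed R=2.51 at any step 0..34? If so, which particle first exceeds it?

step 0: x0=(0.3200, 1.8000) x1=(-1.4600, -1.6400) x2=(-1.5800, 0.0200) x3=(0.1400, -0.8600)
step 1: x0=(0.3426, 1.7802) x1=(-1.4621, -1.6552) x2=(-1.5829, 0.0270) x3=(0.1592, -0.8764)
step 2: x0=(0.3649, 1.7600) x1=(-1.4639, -1.6696) x2=(-1.5854, 0.0336) x3=(0.1777, -0.8926)
step 3: x0=(0.3869, 1.7394) x1=(-1.4655, -1.6832) x2=(-1.5876, 0.0398) x3=(0.1954, -0.9087)
step 4: x0=(0.4087, 1.7184) x1=(-1.4668, -1.6959) x2=(-1.5893, 0.0455) x3=(0.2123, -0.9245)
step 5: x0=(0.4302, 1.6969) x1=(-1.4678, -1.7078) x2=(-1.5908, 0.0508) x3=(0.2286, -0.9401)
step 6: x0=(0.4515, 1.6751) x1=(-1.4686, -1.7189) x2=(-1.5919, 0.0557) x3=(0.2442, -0.9556)
step 7: x0=(0.4724, 1.6529) x1=(-1.4691, -1.7293) x2=(-1.5926, 0.0602) x3=(0.2591, -0.9708)
step 8: x0=(0.4932, 1.6303) x1=(-1.4693, -1.7389) x2=(-1.5930, 0.0642) x3=(0.2733, -0.9858)
step 9: x0=(0.5136, 1.6074) x1=(-1.4693, -1.7477) x2=(-1.5931, 0.0679) x3=(0.2869, -1.0006)
step 10: x0=(0.5338, 1.5840) x1=(-1.4690, -1.7558) x2=(-1.5928, 0.0712) x3=(0.2998, -1.0152)
step 11: x0=(0.5536, 1.5603) x1=(-1.4684, -1.7632) x2=(-1.5922, 0.0741) x3=(0.3121, -1.0296)
step 12: x0=(0.5732, 1.5361) x1=(-1.4677, -1.7699) x2=(-1.5913, 0.0766) x3=(0.3238, -1.0438)
step 13: x0=(0.5925, 1.5116) x1=(-1.4666, -1.7758) x2=(-1.5901, 0.0787) x3=(0.3349, -1.0578)
step 14: x0=(0.6115, 1.4867) x1=(-1.4653, -1.7811) x2=(-1.5885, 0.0805) x3=(0.3453, -1.0716)
step 15: x0=(0.6303, 1.4615) x1=(-1.4637, -1.7857) x2=(-1.5867, 0.0818) x3=(0.3552, -1.0851)
step 16: x0=(0.6487, 1.4358) x1=(-1.4619, -1.7895) x2=(-1.5845, 0.0828) x3=(0.3644, -1.0984)
step 17: x0=(0.6668, 1.4098) x1=(-1.4598, -1.7927) x2=(-1.5820, 0.0835) x3=(0.3731, -1.1116)
step 18: x0=(0.6846, 1.3835) x1=(-1.4575, -1.7952) x2=(-1.5792, 0.0837) x3=(0.3812, -1.1244)
step 19: x0=(0.7022, 1.3567) x1=(-1.4549, -1.7970) x2=(-1.5761, 0.0836) x3=(0.3887, -1.1371)
step 20: x0=(0.7194, 1.3296) x1=(-1.4521, -1.7981) x2=(-1.5727, 0.0831) x3=(0.3956, -1.1495)
step 21: x0=(0.7363, 1.3021) x1=(-1.4489, -1.7986) x2=(-1.5690, 0.0822) x3=(0.4020, -1.1618)
step 22: x0=(0.7528, 1.2743) x1=(-1.4456, -1.7984) x2=(-1.5649, 0.0810) x3=(0.4077, -1.1737)
step 23: x0=(0.7691, 1.2461) x1=(-1.4419, -1.7975) x2=(-1.5606, 0.0793) x3=(0.4129, -1.1855)
step 24: x0=(0.7850, 1.2175) x1=(-1.4380, -1.7959) x2=(-1.5559, 0.0773) x3=(0.4176, -1.1970)
step 25: x0=(0.8006, 1.1885) x1=(-1.4338, -1.7937) x2=(-1.5510, 0.0749) x3=(0.4217, -1.2082)
step 26: x0=(0.8159, 1.1592) x1=(-1.4294, -1.7908) x2=(-1.5457, 0.0722) x3=(0.4252, -1.2192)
step 27: x0=(0.8308, 1.1295) x1=(-1.4247, -1.7872) x2=(-1.5402, 0.0690) x3=(0.4281, -1.2300)
step 28: x0=(0.8454, 1.0995) x1=(-1.4197, -1.7829) x2=(-1.5343, 0.0654) x3=(0.4305, -1.2405)
step 29: x0=(0.8596, 1.0691) x1=(-1.4144, -1.7779) x2=(-1.5282, 0.0615) x3=(0.4323, -1.2507)
step 30: x0=(0.8735, 1.0383) x1=(-1.4088, -1.7723) x2=(-1.5217, 0.0571) x3=(0.4336, -1.2607)
step 31: x0=(0.8871, 1.0072) x1=(-1.4030, -1.7659) x2=(-1.5149, 0.0524) x3=(0.4343, -1.2704)
step 32: x0=(0.9002, 0.9757) x1=(-1.3968, -1.7589) x2=(-1.5078, 0.0472) x3=(0.4344, -1.2798)
step 33: x0=(0.9131, 0.9438) x1=(-1.3904, -1.7511) x2=(-1.5004, 0.0416) x3=(0.4340, -1.2890)
step 34: x0=(0.9255, 0.9115) x1=(-1.3837, -1.7427) x2=(-1.4927, 0.0355) x3=(0.4329, -1.2978)

no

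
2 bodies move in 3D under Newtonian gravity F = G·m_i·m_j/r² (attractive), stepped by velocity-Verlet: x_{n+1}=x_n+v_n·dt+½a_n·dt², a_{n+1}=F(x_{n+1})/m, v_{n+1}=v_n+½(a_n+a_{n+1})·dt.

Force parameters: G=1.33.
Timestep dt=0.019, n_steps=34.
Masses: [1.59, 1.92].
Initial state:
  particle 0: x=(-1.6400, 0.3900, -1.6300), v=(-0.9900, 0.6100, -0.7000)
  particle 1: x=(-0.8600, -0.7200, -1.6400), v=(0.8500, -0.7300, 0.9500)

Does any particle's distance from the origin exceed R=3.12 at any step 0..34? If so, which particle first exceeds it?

no

step 0: x0=(-1.6400, 0.3900, -1.6300) x1=(-0.8600, -0.7200, -1.6400)
step 1: x0=(-1.6587, 0.4014, -1.6433) x1=(-0.8440, -0.7337, -1.6219)
step 2: x0=(-1.6771, 0.4124, -1.6566) x1=(-0.8282, -0.7471, -1.6039)
step 3: x0=(-1.6952, 0.4230, -1.6699) x1=(-0.8126, -0.7602, -1.5859)
step 4: x0=(-1.7131, 0.4333, -1.6831) x1=(-0.7972, -0.7730, -1.5679)
step 5: x0=(-1.7307, 0.4433, -1.6964) x1=(-0.7820, -0.7855, -1.5499)
step 6: x0=(-1.7481, 0.4530, -1.7095) x1=(-0.7670, -0.7978, -1.5319)
step 7: x0=(-1.7653, 0.4624, -1.7227) x1=(-0.7522, -0.8099, -1.5140)
step 8: x0=(-1.7823, 0.4716, -1.7358) x1=(-0.7376, -0.8217, -1.4961)
step 9: x0=(-1.7990, 0.4804, -1.7489) x1=(-0.7232, -0.8333, -1.4783)
step 10: x0=(-1.8156, 0.4891, -1.7619) x1=(-0.7089, -0.8448, -1.4604)
step 11: x0=(-1.8320, 0.4975, -1.7748) x1=(-0.6947, -0.8560, -1.4427)
step 12: x0=(-1.8482, 0.5057, -1.7877) x1=(-0.6807, -0.8671, -1.4250)
step 13: x0=(-1.8642, 0.5137, -1.8006) x1=(-0.6669, -0.8780, -1.4073)
step 14: x0=(-1.8801, 0.5216, -1.8134) x1=(-0.6532, -0.8888, -1.3896)
step 15: x0=(-1.8958, 0.5292, -1.8261) x1=(-0.6396, -0.8993, -1.3721)
step 16: x0=(-1.9113, 0.5366, -1.8388) x1=(-0.6261, -0.9098, -1.3545)
step 17: x0=(-1.9267, 0.5439, -1.8514) x1=(-0.6128, -0.9201, -1.3370)
step 18: x0=(-1.9420, 0.5510, -1.8640) x1=(-0.5996, -0.9303, -1.3196)
step 19: x0=(-1.9571, 0.5580, -1.8765) x1=(-0.5865, -0.9403, -1.3022)
step 20: x0=(-1.9721, 0.5648, -1.8890) x1=(-0.5735, -0.9502, -1.2848)
step 21: x0=(-1.9870, 0.5715, -1.9014) x1=(-0.5606, -0.9600, -1.2675)
step 22: x0=(-2.0017, 0.5781, -1.9137) x1=(-0.5479, -0.9697, -1.2502)
step 23: x0=(-2.0163, 0.5845, -1.9260) x1=(-0.5352, -0.9793, -1.2330)
step 24: x0=(-2.0308, 0.5908, -1.9383) x1=(-0.5226, -0.9888, -1.2159)
step 25: x0=(-2.0451, 0.5970, -1.9504) x1=(-0.5102, -0.9982, -1.1987)
step 26: x0=(-2.0594, 0.6030, -1.9626) x1=(-0.4978, -1.0075, -1.1817)
step 27: x0=(-2.0736, 0.6090, -1.9746) x1=(-0.4855, -1.0167, -1.1646)
step 28: x0=(-2.0876, 0.6148, -1.9867) x1=(-0.4733, -1.0258, -1.1476)
step 29: x0=(-2.1016, 0.6205, -1.9986) x1=(-0.4611, -1.0348, -1.1307)
step 30: x0=(-2.1154, 0.6262, -2.0106) x1=(-0.4491, -1.0437, -1.1138)
step 31: x0=(-2.1292, 0.6317, -2.0224) x1=(-0.4371, -1.0526, -1.0969)
step 32: x0=(-2.1428, 0.6372, -2.0342) x1=(-0.4253, -1.0614, -1.0801)
step 33: x0=(-2.1564, 0.6425, -2.0460) x1=(-0.4134, -1.0701, -1.0633)
step 34: x0=(-2.1699, 0.6478, -2.0577) x1=(-0.4017, -1.0787, -1.0466)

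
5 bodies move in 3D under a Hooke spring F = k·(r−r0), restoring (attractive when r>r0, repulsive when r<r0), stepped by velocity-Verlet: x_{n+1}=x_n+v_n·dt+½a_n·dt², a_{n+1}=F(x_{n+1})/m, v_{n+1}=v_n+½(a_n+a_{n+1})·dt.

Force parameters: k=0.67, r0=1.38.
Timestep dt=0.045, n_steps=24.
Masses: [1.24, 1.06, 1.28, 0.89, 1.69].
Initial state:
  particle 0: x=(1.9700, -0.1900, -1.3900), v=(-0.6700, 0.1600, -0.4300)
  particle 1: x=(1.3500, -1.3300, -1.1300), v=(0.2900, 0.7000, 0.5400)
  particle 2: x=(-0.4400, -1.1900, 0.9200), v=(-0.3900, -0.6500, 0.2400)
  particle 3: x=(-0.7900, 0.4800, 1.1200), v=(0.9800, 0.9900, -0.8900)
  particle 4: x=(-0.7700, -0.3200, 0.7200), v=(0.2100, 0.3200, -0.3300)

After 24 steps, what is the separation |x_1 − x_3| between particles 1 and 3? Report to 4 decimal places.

1.3879

step 0: x0=(1.9700, -0.1900, -1.3900) x1=(1.3500, -1.3300, -1.1300) x2=(-0.4400, -1.1900, 0.9200) x3=(-0.7900, 0.4800, 1.1200) x4=(-0.7700, -0.3200, 0.7200)
step 1: x0=(1.9372, -0.1829, -1.4070) x1=(1.3609, -1.2974, -1.1035) x2=(-0.4563, -1.2190, 0.9296) x3=(-0.7435, 0.5235, 1.0778) x4=(-0.7595, -0.3058, 0.7041)
step 2: x0=(1.8993, -0.1760, -1.4194) x1=(1.3675, -1.2628, -1.0728) x2=(-0.4700, -1.2474, 0.9367) x3=(-0.6924, 0.5646, 1.0315) x4=(-0.7469, -0.2920, 0.6862)
step 3: x0=(1.8563, -0.1693, -1.4273) x1=(1.3699, -1.2262, -1.0379) x2=(-0.4812, -1.2749, 0.9415) x3=(-0.6368, 0.6033, 0.9811) x4=(-0.7322, -0.2787, 0.6664)
step 4: x0=(1.8086, -0.1627, -1.4307) x1=(1.3681, -1.1879, -0.9991) x2=(-0.4899, -1.3015, 0.9437) x3=(-0.5769, 0.6396, 0.9268) x4=(-0.7155, -0.2658, 0.6447)
step 5: x0=(1.7562, -0.1563, -1.4297) x1=(1.3622, -1.1478, -0.9565) x2=(-0.4961, -1.3270, 0.9435) x3=(-0.5130, 0.6732, 0.8689) x4=(-0.6970, -0.2533, 0.6211)
step 6: x0=(1.6995, -0.1499, -1.4245) x1=(1.3525, -1.1062, -0.9103) x2=(-0.4999, -1.3512, 0.9409) x3=(-0.4454, 0.7041, 0.8076) x4=(-0.6765, -0.2413, 0.5959)
step 7: x0=(1.6386, -0.1436, -1.4152) x1=(1.3390, -1.0632, -0.8607) x2=(-0.5013, -1.3740, 0.9358) x3=(-0.3742, 0.7323, 0.7430) x4=(-0.6543, -0.2296, 0.5691)
step 8: x0=(1.5738, -0.1375, -1.4021) x1=(1.3219, -1.0189, -0.8078) x2=(-0.5004, -1.3953, 0.9284) x3=(-0.2999, 0.7578, 0.6756) x4=(-0.6305, -0.2185, 0.5408)
step 9: x0=(1.5053, -0.1314, -1.3853) x1=(1.3016, -0.9735, -0.7520) x2=(-0.4972, -1.4149, 0.9186) x3=(-0.2228, 0.7803, 0.6055) x4=(-0.6051, -0.2077, 0.5111)
step 10: x0=(1.4336, -0.1254, -1.3651) x1=(1.2781, -0.9272, -0.6935) x2=(-0.4918, -1.4328, 0.9065) x3=(-0.1431, 0.8001, 0.5331) x4=(-0.5783, -0.1973, 0.4801)
step 11: x0=(1.3587, -0.1195, -1.3416) x1=(1.2518, -0.8800, -0.6325) x2=(-0.4842, -1.4487, 0.8921) x3=(-0.0614, 0.8170, 0.4587) x4=(-0.5502, -0.1873, 0.4480)
step 12: x0=(1.2811, -0.1137, -1.3153) x1=(1.2229, -0.8323, -0.5693) x2=(-0.4746, -1.4626, 0.8755) x3=(0.0221, 0.8311, 0.3826) x4=(-0.5209, -0.1776, 0.4149)
step 13: x0=(1.2009, -0.1082, -1.2862) x1=(1.1917, -0.7840, -0.5041) x2=(-0.4630, -1.4745, 0.8569) x3=(0.1069, 0.8425, 0.3053) x4=(-0.4905, -0.1683, 0.3808)
step 14: x0=(1.1186, -0.1028, -1.2548) x1=(1.1586, -0.7354, -0.4372) x2=(-0.4495, -1.4841, 0.8361) x3=(0.1926, 0.8512, 0.2270) x4=(-0.4593, -0.1592, 0.3461)
step 15: x0=(1.0344, -0.0977, -1.2213) x1=(1.1238, -0.6866, -0.3688) x2=(-0.4342, -1.4916, 0.8134) x3=(0.2789, 0.8574, 0.1481) x4=(-0.4273, -0.1504, 0.3106)
step 16: x0=(0.9485, -0.0930, -1.1860) x1=(1.0876, -0.6378, -0.2992) x2=(-0.4172, -1.4968, 0.7888) x3=(0.3655, 0.8612, 0.0689) x4=(-0.3946, -0.1417, 0.2747)
step 17: x0=(0.8613, -0.0887, -1.1492) x1=(1.0504, -0.5891, -0.2285) x2=(-0.3985, -1.4998, 0.7623) x3=(0.4519, 0.8627, -0.0102) x4=(-0.3615, -0.1333, 0.2383)
step 18: x0=(0.7730, -0.0849, -1.1111) x1=(1.0124, -0.5406, -0.1571) x2=(-0.3782, -1.5004, 0.7342) x3=(0.5380, 0.8622, -0.0891) x4=(-0.3281, -0.1250, 0.2017)
step 19: x0=(0.6837, -0.0816, -1.0721) x1=(0.9738, -0.4924, -0.0849) x2=(-0.3566, -1.4988, 0.7044) x3=(0.6235, 0.8598, -0.1673) x4=(-0.2944, -0.1168, 0.1648)
step 20: x0=(0.5938, -0.0790, -1.0323) x1=(0.9350, -0.4447, -0.0122) x2=(-0.3335, -1.4949, 0.6730) x3=(0.7083, 0.8556, -0.2449) x4=(-0.2607, -0.1086, 0.1279)
step 21: x0=(0.5033, -0.0771, -0.9921) x1=(0.8960, -0.3975, 0.0610) x2=(-0.3092, -1.4887, 0.6402) x3=(0.7923, 0.8499, -0.3216) x4=(-0.2270, -0.1005, 0.0910)
step 22: x0=(0.4123, -0.0760, -0.9515) x1=(0.8571, -0.3509, 0.1346) x2=(-0.2837, -1.4804, 0.6061) x3=(0.8754, 0.8427, -0.3974) x4=(-0.1935, -0.0924, 0.0541)
step 23: x0=(0.3210, -0.0755, -0.9108) x1=(0.8184, -0.3047, 0.2086) x2=(-0.2571, -1.4699, 0.5706) x3=(0.9577, 0.8340, -0.4723) x4=(-0.1603, -0.0843, 0.0174)
step 24: x0=(0.2295, -0.0757, -0.8700) x1=(0.7799, -0.2589, 0.2829) x2=(-0.2294, -1.4574, 0.5339) x3=(1.0389, 0.8236, -0.5462) x4=(-0.1274, -0.0761, -0.0191)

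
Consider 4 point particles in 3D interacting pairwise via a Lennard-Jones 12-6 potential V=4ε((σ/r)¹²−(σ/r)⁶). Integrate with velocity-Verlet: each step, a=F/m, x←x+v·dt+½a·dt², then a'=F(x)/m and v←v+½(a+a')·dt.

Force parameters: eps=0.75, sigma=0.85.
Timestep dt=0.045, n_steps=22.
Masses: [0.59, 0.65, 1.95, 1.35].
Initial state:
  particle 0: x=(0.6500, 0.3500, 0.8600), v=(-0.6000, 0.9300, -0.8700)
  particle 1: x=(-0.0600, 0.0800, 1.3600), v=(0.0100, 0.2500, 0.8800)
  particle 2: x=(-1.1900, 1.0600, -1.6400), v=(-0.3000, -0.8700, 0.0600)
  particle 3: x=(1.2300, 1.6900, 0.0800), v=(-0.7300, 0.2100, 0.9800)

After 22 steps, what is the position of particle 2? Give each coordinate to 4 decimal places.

step 0: x0=(0.6500, 0.3500, 0.8600) x1=(-0.0600, 0.0800, 1.3600) x2=(-1.1900, 1.0600, -1.6400) x3=(1.2300, 1.6900, 0.0800)
step 1: x0=(0.6290, 0.3944, 0.8165) x1=(-0.0649, 0.0892, 1.4034) x2=(-1.2035, 1.0208, -1.6373) x3=(1.1971, 1.6993, 0.1242)
step 2: x0=(0.6077, 0.4392, 0.7732) x1=(-0.0692, 0.0987, 1.4462) x2=(-1.2170, 0.9817, -1.6346) x3=(1.1640, 1.7083, 0.1685)
step 3: x0=(0.5825, 0.4828, 0.7337) x1=(-0.0696, 0.1103, 1.4851) x2=(-1.2305, 0.9425, -1.6319) x3=(1.1308, 1.7168, 0.2131)
step 4: x0=(0.5535, 0.5253, 0.6987) x1=(-0.0659, 0.1241, 1.5194) x2=(-1.2440, 0.9034, -1.6292) x3=(1.0972, 1.7248, 0.2579)
step 5: x0=(0.5215, 0.5672, 0.6681) x1=(-0.0587, 0.1402, 1.5490) x2=(-1.2574, 0.8642, -1.6264) x3=(1.0633, 1.7319, 0.3031)
step 6: x0=(0.4874, 0.6090, 0.6415) x1=(-0.0486, 0.1585, 1.5742) x2=(-1.2709, 0.8251, -1.6237) x3=(1.0289, 1.7379, 0.3485)
step 7: x0=(0.4521, 0.6517, 0.6186) x1=(-0.0362, 0.1788, 1.5954) x2=(-1.2844, 0.7859, -1.6210) x3=(0.9938, 1.7427, 0.3944)
step 8: x0=(0.4166, 0.6959, 0.5991) x1=(-0.0218, 0.2009, 1.6128) x2=(-1.2979, 0.7468, -1.6182) x3=(0.9580, 1.7458, 0.4405)
step 9: x0=(0.3817, 0.7427, 0.5828) x1=(-0.0059, 0.2249, 1.6266) x2=(-1.3113, 0.7076, -1.6155) x3=(0.9211, 1.7470, 0.4870)
step 10: x0=(0.3482, 0.7930, 0.5697) x1=(0.0113, 0.2506, 1.6370) x2=(-1.3248, 0.6685, -1.6127) x3=(0.8829, 1.7459, 0.5337)
step 11: x0=(0.3170, 0.8475, 0.5597) x1=(0.0295, 0.2779, 1.6441) x2=(-1.3382, 0.6293, -1.6100) x3=(0.8433, 1.7420, 0.5806)
step 12: x0=(0.2886, 0.9065, 0.5532) x1=(0.0486, 0.3070, 1.6482) x2=(-1.3517, 0.5902, -1.6072) x3=(0.8020, 1.7354, 0.6274)
step 13: x0=(0.2614, 0.9670, 0.5500) x1=(0.0684, 0.3377, 1.6494) x2=(-1.3651, 0.5511, -1.6044) x3=(0.7598, 1.7273, 0.6742)
step 14: x0=(0.2276, 1.0165, 0.5482) x1=(0.0887, 0.3702, 1.6478) x2=(-1.3786, 0.5119, -1.6017) x3=(0.7203, 1.7232, 0.7217)
step 15: x0=(0.1728, 1.0347, 0.5420) x1=(0.1096, 0.4046, 1.6434) x2=(-1.3920, 0.4728, -1.5989) x3=(0.6896, 1.7318, 0.7725)
step 16: x0=(0.1053, 1.0342, 0.5333) x1=(0.1308, 0.4410, 1.6358) x2=(-1.4054, 0.4336, -1.5961) x3=(0.6644, 1.7476, 0.8258)
step 17: x0=(0.0377, 1.0317, 0.5279) x1=(0.1521, 0.4795, 1.6248) x2=(-1.4188, 0.3945, -1.5933) x3=(0.6392, 1.7633, 0.8794)
step 18: x0=(-0.0258, 1.0318, 0.5284) x1=(0.1734, 0.5205, 1.6100) x2=(-1.4323, 0.3553, -1.5905) x3=(0.6121, 1.7767, 0.9322)
step 19: x0=(-0.0842, 1.0350, 0.5358) x1=(0.1943, 0.5643, 1.5909) x2=(-1.4457, 0.3162, -1.5876) x3=(0.5830, 1.7873, 0.9840)
step 20: x0=(-0.1373, 1.0409, 0.5505) x1=(0.2145, 0.6114, 1.5671) x2=(-1.4591, 0.2771, -1.5848) x3=(0.5519, 1.7952, 1.0350)
step 21: x0=(-0.1848, 1.0489, 0.5728) x1=(0.2338, 0.6624, 1.5377) x2=(-1.4725, 0.2379, -1.5820) x3=(0.5188, 1.8003, 1.0853)
step 22: x0=(-0.2263, 1.0584, 0.6034) x1=(0.2517, 0.7186, 1.5019) x2=(-1.4859, 0.1988, -1.5791) x3=(0.4837, 1.8022, 1.1350)

(-1.4859, 0.1988, -1.5791)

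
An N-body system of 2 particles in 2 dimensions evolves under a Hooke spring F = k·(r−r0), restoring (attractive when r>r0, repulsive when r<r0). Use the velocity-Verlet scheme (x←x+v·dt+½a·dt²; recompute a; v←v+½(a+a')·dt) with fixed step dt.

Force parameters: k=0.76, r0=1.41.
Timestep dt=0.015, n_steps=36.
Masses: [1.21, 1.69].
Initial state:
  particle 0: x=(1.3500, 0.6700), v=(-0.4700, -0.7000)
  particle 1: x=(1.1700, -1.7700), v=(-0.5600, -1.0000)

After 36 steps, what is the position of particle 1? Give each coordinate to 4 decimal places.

step 0: x0=(1.3500, 0.6700) x1=(1.1700, -1.7700)
step 1: x0=(1.3429, 0.6594) x1=(1.1616, -1.7849)
step 2: x0=(1.3359, 0.6487) x1=(1.1532, -1.7998)
step 3: x0=(1.3288, 0.6378) x1=(1.1448, -1.8145)
step 4: x0=(1.3217, 0.6268) x1=(1.1365, -1.8292)
step 5: x0=(1.3146, 0.6157) x1=(1.1281, -1.8437)
step 6: x0=(1.3075, 0.6043) x1=(1.1197, -1.8581)
step 7: x0=(1.3004, 0.5929) x1=(1.1114, -1.8724)
step 8: x0=(1.2932, 0.5813) x1=(1.1031, -1.8866)
step 9: x0=(1.2861, 0.5695) x1=(1.0947, -1.9007)
step 10: x0=(1.2789, 0.5576) x1=(1.0864, -1.9147)
step 11: x0=(1.2718, 0.5455) x1=(1.0781, -1.9286)
step 12: x0=(1.2646, 0.5333) x1=(1.0698, -1.9424)
step 13: x0=(1.2574, 0.5210) x1=(1.0615, -1.9560)
step 14: x0=(1.2502, 0.5084) x1=(1.0532, -1.9696)
step 15: x0=(1.2430, 0.4958) x1=(1.0449, -1.9830)
step 16: x0=(1.2358, 0.4830) x1=(1.0366, -1.9964)
step 17: x0=(1.2285, 0.4700) x1=(1.0284, -2.0096)
step 18: x0=(1.2213, 0.4569) x1=(1.0201, -2.0227)
step 19: x0=(1.2140, 0.4436) x1=(1.0119, -2.0357)
step 20: x0=(1.2067, 0.4302) x1=(1.0036, -2.0486)
step 21: x0=(1.1994, 0.4166) x1=(0.9954, -2.0614)
step 22: x0=(1.1921, 0.4029) x1=(0.9872, -2.0741)
step 23: x0=(1.1848, 0.3890) x1=(0.9790, -2.0867)
step 24: x0=(1.1775, 0.3749) x1=(0.9708, -2.0992)
step 25: x0=(1.1701, 0.3608) x1=(0.9626, -2.1115)
step 26: x0=(1.1628, 0.3464) x1=(0.9544, -2.1238)
step 27: x0=(1.1554, 0.3319) x1=(0.9462, -2.1359)
step 28: x0=(1.1480, 0.3173) x1=(0.9381, -2.1480)
step 29: x0=(1.1407, 0.3025) x1=(0.9299, -2.1599)
step 30: x0=(1.1332, 0.2876) x1=(0.9218, -2.1717)
step 31: x0=(1.1258, 0.2725) x1=(0.9136, -2.1835)
step 32: x0=(1.1184, 0.2573) x1=(0.9055, -2.1951)
step 33: x0=(1.1110, 0.2419) x1=(0.8974, -2.2066)
step 34: x0=(1.1035, 0.2264) x1=(0.8893, -2.2180)
step 35: x0=(1.0960, 0.2107) x1=(0.8812, -2.2293)
step 36: x0=(1.0886, 0.1949) x1=(0.8731, -2.2405)

(0.8731, -2.2405)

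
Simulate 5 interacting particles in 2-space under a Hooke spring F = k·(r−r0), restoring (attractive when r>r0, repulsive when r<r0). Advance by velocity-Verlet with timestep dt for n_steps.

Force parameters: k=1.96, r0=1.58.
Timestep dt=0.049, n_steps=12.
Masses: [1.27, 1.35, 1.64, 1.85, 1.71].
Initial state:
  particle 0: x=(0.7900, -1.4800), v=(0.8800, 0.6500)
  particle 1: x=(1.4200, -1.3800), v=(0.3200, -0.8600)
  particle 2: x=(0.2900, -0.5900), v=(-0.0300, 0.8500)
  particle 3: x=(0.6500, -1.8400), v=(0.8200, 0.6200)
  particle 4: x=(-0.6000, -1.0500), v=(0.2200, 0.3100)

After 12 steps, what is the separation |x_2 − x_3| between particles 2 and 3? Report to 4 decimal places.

1.8841

step 0: x0=(0.7900, -1.4800) x1=(1.4200, -1.3800) x2=(0.2900, -0.5900) x3=(0.6500, -1.8400) x4=(-0.6000, -1.0500)
step 1: x0=(0.8329, -1.4473) x1=(1.4378, -1.4213) x2=(0.2885, -0.5467) x3=(0.6891, -1.8119) x4=(-0.5896, -1.0352)
step 2: x0=(0.8752, -1.4125) x1=(1.4600, -1.4613) x2=(0.2872, -0.5004) x3=(0.7258, -1.7882) x4=(-0.5797, -1.0211)
step 3: x0=(0.9167, -1.3749) x1=(1.4866, -1.5003) x2=(0.2861, -0.4514) x3=(0.7599, -1.7687) x4=(-0.5701, -1.0081)
step 4: x0=(0.9573, -1.3340) x1=(1.5173, -1.5385) x2=(0.2855, -0.3999) x3=(0.7913, -1.7531) x4=(-0.5607, -0.9961)
step 5: x0=(0.9971, -1.2893) x1=(1.5519, -1.5764) x2=(0.2855, -0.3463) x3=(0.8198, -1.7411) x4=(-0.5511, -0.9853)
step 6: x0=(1.0361, -1.2404) x1=(1.5897, -1.6141) x2=(0.2864, -0.2911) x3=(0.8453, -1.7325) x4=(-0.5410, -0.9758)
step 7: x0=(1.0744, -1.1870) x1=(1.6302, -1.6519) x2=(0.2882, -0.2345) x3=(0.8678, -1.7267) x4=(-0.5304, -0.9678)
step 8: x0=(1.1124, -1.1290) x1=(1.6726, -1.6896) x2=(0.2911, -0.1772) x3=(0.8873, -1.7234) x4=(-0.5187, -0.9612)
step 9: x0=(1.1501, -1.0666) x1=(1.7162, -1.7271) x2=(0.2954, -0.1194) x3=(0.9038, -1.7223) x4=(-0.5059, -0.9561)
step 10: x0=(1.1876, -1.0000) x1=(1.7603, -1.7642) x2=(0.3012, -0.0616) x3=(0.9174, -1.7229) x4=(-0.4915, -0.9527)
step 11: x0=(1.2252, -0.9295) x1=(1.8040, -1.8004) x2=(0.3085, -0.0044) x3=(0.9282, -1.7249) x4=(-0.4755, -0.9508)
step 12: x0=(1.2630, -0.8555) x1=(1.8468, -1.8353) x2=(0.3176, 0.0518) x3=(0.9363, -1.7278) x4=(-0.4574, -0.9505)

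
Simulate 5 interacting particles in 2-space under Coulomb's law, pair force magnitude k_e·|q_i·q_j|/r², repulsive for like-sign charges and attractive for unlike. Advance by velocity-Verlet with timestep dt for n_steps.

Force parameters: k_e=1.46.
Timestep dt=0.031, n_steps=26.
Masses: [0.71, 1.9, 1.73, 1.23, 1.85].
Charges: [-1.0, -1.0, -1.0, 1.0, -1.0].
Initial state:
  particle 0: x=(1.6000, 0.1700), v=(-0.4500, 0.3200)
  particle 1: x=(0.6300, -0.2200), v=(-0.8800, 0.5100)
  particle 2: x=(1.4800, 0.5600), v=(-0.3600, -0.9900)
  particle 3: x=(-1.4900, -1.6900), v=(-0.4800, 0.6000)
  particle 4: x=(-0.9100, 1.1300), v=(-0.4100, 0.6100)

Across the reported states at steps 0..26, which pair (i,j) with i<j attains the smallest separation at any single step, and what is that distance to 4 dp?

pair (0,2), distance 0.3662

step 0: x0=(1.6000, 0.1700) x1=(0.6300, -0.2200) x2=(1.4800, 0.5600) x3=(-1.4900, -1.6900) x4=(-0.9100, 1.1300)
step 1: x0=(1.5887, 0.1745) x1=(0.6022, -0.2046) x2=(1.4684, 0.5318) x3=(-1.5047, -1.6712) x4=(-0.9229, 1.1490)
step 2: x0=(1.5836, 0.1663) x1=(0.5734, -0.1900) x2=(1.4555, 0.5094) x3=(-1.5191, -1.6521) x4=(-0.9362, 1.1680)
step 3: x0=(1.5854, 0.1446) x1=(0.5436, -0.1761) x2=(1.4411, 0.4929) x3=(-1.5332, -1.6327) x4=(-0.9498, 1.1872)
step 4: x0=(1.5942, 0.1105) x1=(0.5128, -0.1630) x2=(1.4251, 0.4821) x3=(-1.5470, -1.6130) x4=(-0.9638, 1.2065)
step 5: x0=(1.6096, 0.0658) x1=(0.4809, -0.1505) x2=(1.4077, 0.4759) x3=(-1.5605, -1.5929) x4=(-0.9782, 1.2258)
step 6: x0=(1.6307, 0.0126) x1=(0.4481, -0.1387) x2=(1.3892, 0.4736) x3=(-1.5736, -1.5725) x4=(-0.9929, 1.2453)
step 7: x0=(1.6567, -0.0469) x1=(0.4142, -0.1275) x2=(1.3699, 0.4741) x3=(-1.5864, -1.5517) x4=(-1.0080, 1.2649)
step 8: x0=(1.6866, -0.1115) x1=(0.3795, -0.1168) x2=(1.3501, 0.4770) x3=(-1.5989, -1.5307) x4=(-1.0234, 1.2847)
step 9: x0=(1.7200, -0.1799) x1=(0.3438, -0.1066) x2=(1.3301, 0.4816) x3=(-1.6110, -1.5092) x4=(-1.0392, 1.3045)
step 10: x0=(1.7561, -0.2514) x1=(0.3073, -0.0968) x2=(1.3099, 0.4876) x3=(-1.6227, -1.4875) x4=(-1.0553, 1.3245)
step 11: x0=(1.7945, -0.3255) x1=(0.2700, -0.0876) x2=(1.2898, 0.4948) x3=(-1.6342, -1.4654) x4=(-1.0717, 1.3446)
step 12: x0=(1.8348, -0.4016) x1=(0.2320, -0.0787) x2=(1.2698, 0.5030) x3=(-1.6452, -1.4430) x4=(-1.0885, 1.3649)
step 13: x0=(1.8768, -0.4795) x1=(0.1933, -0.0703) x2=(1.2499, 0.5119) x3=(-1.6560, -1.4203) x4=(-1.1056, 1.3852)
step 14: x0=(1.9202, -0.5588) x1=(0.1539, -0.0623) x2=(1.2303, 0.5216) x3=(-1.6663, -1.3972) x4=(-1.1229, 1.4057)
step 15: x0=(1.9648, -0.6395) x1=(0.1138, -0.0547) x2=(1.2110, 0.5318) x3=(-1.6763, -1.3737) x4=(-1.1407, 1.4264)
step 16: x0=(2.0105, -0.7213) x1=(0.0732, -0.0476) x2=(1.1920, 0.5425) x3=(-1.6859, -1.3499) x4=(-1.1587, 1.4471)
step 17: x0=(2.0570, -0.8040) x1=(0.0320, -0.0408) x2=(1.1733, 0.5537) x3=(-1.6951, -1.3258) x4=(-1.1770, 1.4680)
step 18: x0=(2.1043, -0.8876) x1=(-0.0098, -0.0344) x2=(1.1549, 0.5653) x3=(-1.7040, -1.3013) x4=(-1.1956, 1.4891)
step 19: x0=(2.1522, -0.9721) x1=(-0.0521, -0.0284) x2=(1.1369, 0.5773) x3=(-1.7124, -1.2765) x4=(-1.2145, 1.5103)
step 20: x0=(2.2008, -1.0572) x1=(-0.0949, -0.0228) x2=(1.1192, 0.5896) x3=(-1.7205, -1.2513) x4=(-1.2337, 1.5316)
step 21: x0=(2.2499, -1.1429) x1=(-0.1382, -0.0176) x2=(1.1018, 0.6022) x3=(-1.7282, -1.2258) x4=(-1.2531, 1.5530)
step 22: x0=(2.2994, -1.2292) x1=(-0.1819, -0.0129) x2=(1.0848, 0.6150) x3=(-1.7354, -1.1999) x4=(-1.2728, 1.5746)
step 23: x0=(2.3494, -1.3160) x1=(-0.2261, -0.0085) x2=(1.0681, 0.6280) x3=(-1.7423, -1.1736) x4=(-1.2928, 1.5964)
step 24: x0=(2.3997, -1.4032) x1=(-0.2708, -0.0045) x2=(1.0517, 0.6413) x3=(-1.7487, -1.1469) x4=(-1.3131, 1.6182)
step 25: x0=(2.4503, -1.4909) x1=(-0.3159, -0.0009) x2=(1.0356, 0.6548) x3=(-1.7546, -1.1198) x4=(-1.3336, 1.6403)
step 26: x0=(2.5013, -1.5790) x1=(-0.3614, 0.0022) x2=(1.0198, 0.6684) x3=(-1.7602, -1.0923) x4=(-1.3544, 1.6624)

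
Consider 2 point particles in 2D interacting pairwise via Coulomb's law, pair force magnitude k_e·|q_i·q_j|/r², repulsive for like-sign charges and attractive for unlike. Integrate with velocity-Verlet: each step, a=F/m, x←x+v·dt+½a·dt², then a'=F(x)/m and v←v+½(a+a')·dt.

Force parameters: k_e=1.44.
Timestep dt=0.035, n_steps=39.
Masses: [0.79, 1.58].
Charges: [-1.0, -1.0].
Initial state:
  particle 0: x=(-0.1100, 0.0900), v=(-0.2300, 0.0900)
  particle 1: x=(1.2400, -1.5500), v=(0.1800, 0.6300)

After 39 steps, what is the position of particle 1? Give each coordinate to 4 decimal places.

step 0: x0=(-0.1100, 0.0900) x1=(1.2400, -1.5500)
step 1: x0=(-0.1182, 0.0933) x1=(1.2464, -1.5280)
step 2: x0=(-0.1267, 0.0971) x1=(1.2529, -1.5063)
step 3: x0=(-0.1356, 0.1012) x1=(1.2596, -1.4847)
step 4: x0=(-0.1448, 0.1056) x1=(1.2665, -1.4633)
step 5: x0=(-0.1543, 0.1105) x1=(1.2735, -1.4421)
step 6: x0=(-0.1641, 0.1157) x1=(1.2807, -1.4211)
step 7: x0=(-0.1744, 0.1213) x1=(1.2881, -1.4003)
step 8: x0=(-0.1849, 0.1272) x1=(1.2957, -1.3796)
step 9: x0=(-0.1958, 0.1335) x1=(1.3034, -1.3591)
step 10: x0=(-0.2071, 0.1402) x1=(1.3113, -1.3388)
step 11: x0=(-0.2187, 0.1472) x1=(1.3194, -1.3187)
step 12: x0=(-0.2306, 0.1545) x1=(1.3276, -1.2988)
step 13: x0=(-0.2430, 0.1622) x1=(1.3361, -1.2790)
step 14: x0=(-0.2556, 0.1702) x1=(1.3447, -1.2594)
step 15: x0=(-0.2687, 0.1785) x1=(1.3535, -1.2399)
step 16: x0=(-0.2821, 0.1872) x1=(1.3625, -1.2206)
step 17: x0=(-0.2959, 0.1961) x1=(1.3716, -1.2014)
step 18: x0=(-0.3100, 0.2054) x1=(1.3810, -1.1825)
step 19: x0=(-0.3245, 0.2150) x1=(1.3905, -1.1636)
step 20: x0=(-0.3394, 0.2248) x1=(1.4002, -1.1449)
step 21: x0=(-0.3546, 0.2349) x1=(1.4101, -1.1263)
step 22: x0=(-0.3702, 0.2453) x1=(1.4201, -1.1079)
step 23: x0=(-0.3861, 0.2560) x1=(1.4304, -1.0896)
step 24: x0=(-0.4024, 0.2669) x1=(1.4408, -1.0715)
step 25: x0=(-0.4190, 0.2781) x1=(1.4514, -1.0534)
step 26: x0=(-0.4359, 0.2895) x1=(1.4621, -1.0355)
step 27: x0=(-0.4533, 0.3012) x1=(1.4731, -1.0177)
step 28: x0=(-0.4709, 0.3131) x1=(1.4842, -1.0000)
step 29: x0=(-0.4889, 0.3252) x1=(1.4954, -0.9825)
step 30: x0=(-0.5072, 0.3376) x1=(1.5068, -0.9650)
step 31: x0=(-0.5258, 0.3501) x1=(1.5184, -0.9477)
step 32: x0=(-0.5448, 0.3629) x1=(1.5302, -0.9304)
step 33: x0=(-0.5641, 0.3758) x1=(1.5421, -0.9133)
step 34: x0=(-0.5837, 0.3889) x1=(1.5542, -0.8962)
step 35: x0=(-0.6036, 0.4023) x1=(1.5664, -0.8793)
step 36: x0=(-0.6238, 0.4158) x1=(1.5788, -0.8624)
step 37: x0=(-0.6442, 0.4295) x1=(1.5913, -0.8456)
step 38: x0=(-0.6650, 0.4433) x1=(1.6040, -0.8289)
step 39: x0=(-0.6861, 0.4573) x1=(1.6168, -0.8123)

(1.6168, -0.8123)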